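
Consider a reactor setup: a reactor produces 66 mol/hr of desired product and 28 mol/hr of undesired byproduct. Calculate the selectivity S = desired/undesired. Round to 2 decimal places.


S = desired product rate / undesired product rate
S = 66 / 28
S = 2.36


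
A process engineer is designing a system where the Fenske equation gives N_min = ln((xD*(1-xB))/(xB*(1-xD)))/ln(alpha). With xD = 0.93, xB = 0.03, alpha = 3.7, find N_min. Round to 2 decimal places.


N_min = ln((xD*(1-xB))/(xB*(1-xD))) / ln(alpha)
Numerator inside ln: 0.9021 / 0.0021 = 429.571429
ln(429.571429) = 6.062788
ln(alpha) = ln(3.7) = 1.308333
N_min = 6.062788 / 1.308333 = 4.63


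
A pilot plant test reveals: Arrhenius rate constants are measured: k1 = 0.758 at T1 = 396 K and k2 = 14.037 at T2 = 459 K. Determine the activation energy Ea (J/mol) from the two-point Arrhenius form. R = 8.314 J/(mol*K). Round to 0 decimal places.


Ea = R * ln(k2/k1) / (1/T1 - 1/T2)
ln(k2/k1) = ln(14.037/0.758) = 2.9187686
1/T1 - 1/T2 = 1/396 - 1/459 = 0.000346603288
Ea = 8.314 * 2.9187686 / 0.000346603288
Ea = 70013 J/mol


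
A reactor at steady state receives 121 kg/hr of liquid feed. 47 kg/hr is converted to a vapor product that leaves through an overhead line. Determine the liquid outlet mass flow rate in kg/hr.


Steady-state mass balance on the main outlet: F_out = F_in - F_removed
F_out = 121 - 47
F_out = 74 kg/hr


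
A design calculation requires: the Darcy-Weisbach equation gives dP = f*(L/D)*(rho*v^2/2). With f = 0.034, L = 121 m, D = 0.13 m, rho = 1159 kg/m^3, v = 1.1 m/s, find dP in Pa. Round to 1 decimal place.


dP = f * (L/D) * (rho*v^2/2)
dP = 0.034 * (121/0.13) * (1159*1.1^2/2)
L/D = 930.76923077
rho*v^2/2 = 1159*1.21/2 = 701.195
dP = 0.034 * 930.76923077 * 701.195
dP = 22190.1 Pa


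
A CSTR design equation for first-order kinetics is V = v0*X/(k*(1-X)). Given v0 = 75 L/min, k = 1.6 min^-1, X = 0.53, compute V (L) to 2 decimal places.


V = v0 * X / (k * (1 - X))
V = 75 * 0.53 / (1.6 * (1 - 0.53))
V = 39.75 / (1.6 * 0.47)
V = 39.75 / 0.752
V = 52.86 L


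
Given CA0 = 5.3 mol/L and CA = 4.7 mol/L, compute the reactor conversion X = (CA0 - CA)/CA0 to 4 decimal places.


X = (CA0 - CA) / CA0
X = (5.3 - 4.7) / 5.3
X = 0.6 / 5.3
X = 0.1132


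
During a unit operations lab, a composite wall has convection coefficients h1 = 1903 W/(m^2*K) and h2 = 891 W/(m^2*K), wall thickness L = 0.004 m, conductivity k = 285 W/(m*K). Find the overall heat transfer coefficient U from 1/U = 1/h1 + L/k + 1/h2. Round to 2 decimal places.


1/U = 1/h1 + L/k + 1/h2
1/U = 1/1903 + 0.004/285 + 1/891
1/U = 0.0005254861 + 1.40351e-05 + 0.0011223345
1/U = 0.0016618557
U = 601.74 W/(m^2*K)


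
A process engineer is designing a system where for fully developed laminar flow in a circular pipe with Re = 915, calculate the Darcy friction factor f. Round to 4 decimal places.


f = 64 / Re
f = 64 / 915
f = 0.0699


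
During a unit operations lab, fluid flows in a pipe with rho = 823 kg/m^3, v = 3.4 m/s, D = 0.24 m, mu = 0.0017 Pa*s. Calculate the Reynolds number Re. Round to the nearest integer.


Re = rho * v * D / mu
Re = 823 * 3.4 * 0.24 / 0.0017
Re = 671.568 / 0.0017
Re = 395040


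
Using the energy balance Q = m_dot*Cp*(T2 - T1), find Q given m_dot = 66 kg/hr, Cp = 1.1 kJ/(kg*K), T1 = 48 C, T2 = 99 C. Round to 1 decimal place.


Q = m_dot * Cp * (T2 - T1)
Q = 66 * 1.1 * (99 - 48)
Q = 66 * 1.1 * 51
Q = 3702.6 kJ/hr


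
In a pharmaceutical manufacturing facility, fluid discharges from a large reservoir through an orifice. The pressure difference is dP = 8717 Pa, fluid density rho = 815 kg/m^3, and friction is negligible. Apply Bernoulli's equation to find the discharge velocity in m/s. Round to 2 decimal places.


v = sqrt(2*dP/rho)
v = sqrt(2*8717/815)
v = sqrt(21.391411)
v = 4.63 m/s


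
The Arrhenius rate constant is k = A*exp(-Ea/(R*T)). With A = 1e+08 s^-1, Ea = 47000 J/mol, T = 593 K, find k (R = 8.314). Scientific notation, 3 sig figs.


k = A * exp(-Ea/(R*T))
k = 1e+08 * exp(-47000 / (8.314 * 593))
k = 1e+08 * exp(-9.533078)
k = 7.24e+03


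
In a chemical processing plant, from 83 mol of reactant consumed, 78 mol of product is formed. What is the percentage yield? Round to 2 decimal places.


Yield = (moles product / moles consumed) * 100%
Yield = (78 / 83) * 100
Yield = 0.9398 * 100
Yield = 93.98%


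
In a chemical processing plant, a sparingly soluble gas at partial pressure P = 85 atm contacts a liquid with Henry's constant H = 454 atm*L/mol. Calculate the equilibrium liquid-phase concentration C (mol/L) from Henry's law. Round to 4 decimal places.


C = P / H
C = 85 / 454
C = 0.1872 mol/L


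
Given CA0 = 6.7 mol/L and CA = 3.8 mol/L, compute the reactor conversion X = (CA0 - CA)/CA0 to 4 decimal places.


X = (CA0 - CA) / CA0
X = (6.7 - 3.8) / 6.7
X = 2.9 / 6.7
X = 0.4328


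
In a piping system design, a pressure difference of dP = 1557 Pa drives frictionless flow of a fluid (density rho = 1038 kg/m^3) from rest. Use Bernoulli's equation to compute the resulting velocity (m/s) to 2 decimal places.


v = sqrt(2*dP/rho)
v = sqrt(2*1557/1038)
v = sqrt(3.0)
v = 1.73 m/s


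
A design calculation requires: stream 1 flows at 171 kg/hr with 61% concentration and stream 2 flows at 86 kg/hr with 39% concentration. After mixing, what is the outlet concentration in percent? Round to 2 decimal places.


Mass balance on solute: F1*x1 + F2*x2 = F3*x3
F3 = F1 + F2 = 171 + 86 = 257 kg/hr
x3 = (F1*x1 + F2*x2)/F3
x3 = (171*0.61 + 86*0.39) / 257
x3 = 53.64%


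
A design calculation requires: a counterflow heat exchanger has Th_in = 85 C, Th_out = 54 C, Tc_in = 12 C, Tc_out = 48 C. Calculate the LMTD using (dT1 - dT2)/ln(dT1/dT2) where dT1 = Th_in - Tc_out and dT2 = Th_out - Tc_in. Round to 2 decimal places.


dT1 = Th_in - Tc_out = 85 - 48 = 37
dT2 = Th_out - Tc_in = 54 - 12 = 42
LMTD = (dT1 - dT2) / ln(dT1/dT2)
LMTD = (37 - 42) / ln(37/42)
LMTD = 39.45 K


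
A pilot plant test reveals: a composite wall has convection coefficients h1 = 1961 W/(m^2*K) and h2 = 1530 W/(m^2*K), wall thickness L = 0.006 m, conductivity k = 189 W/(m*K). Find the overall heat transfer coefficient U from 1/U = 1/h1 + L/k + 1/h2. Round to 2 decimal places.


1/U = 1/h1 + L/k + 1/h2
1/U = 1/1961 + 0.006/189 + 1/1530
1/U = 0.0005099439 + 3.1746e-05 + 0.0006535948
1/U = 0.0011952847
U = 836.62 W/(m^2*K)


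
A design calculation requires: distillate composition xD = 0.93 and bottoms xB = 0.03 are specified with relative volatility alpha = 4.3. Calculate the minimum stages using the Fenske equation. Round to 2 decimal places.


N_min = ln((xD*(1-xB))/(xB*(1-xD))) / ln(alpha)
Numerator inside ln: 0.9021 / 0.0021 = 429.571429
ln(429.571429) = 6.062788
ln(alpha) = ln(4.3) = 1.458615
N_min = 6.062788 / 1.458615 = 4.16


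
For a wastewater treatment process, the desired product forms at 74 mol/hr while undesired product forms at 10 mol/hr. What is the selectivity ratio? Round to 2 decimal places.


S = desired product rate / undesired product rate
S = 74 / 10
S = 7.40


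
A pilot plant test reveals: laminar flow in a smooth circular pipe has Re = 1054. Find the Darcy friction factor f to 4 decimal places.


f = 64 / Re
f = 64 / 1054
f = 0.0607


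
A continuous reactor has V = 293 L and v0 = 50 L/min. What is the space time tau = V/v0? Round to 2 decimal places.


tau = V / v0
tau = 293 / 50
tau = 5.86 min


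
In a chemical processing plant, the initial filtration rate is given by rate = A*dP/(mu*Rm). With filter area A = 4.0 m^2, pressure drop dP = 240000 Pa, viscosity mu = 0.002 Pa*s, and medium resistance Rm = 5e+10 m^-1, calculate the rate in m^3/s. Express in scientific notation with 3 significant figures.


rate = A * dP / (mu * Rm)
rate = 4.0 * 240000 / (0.002 * 5e+10)
rate = 960000.0 / 1.000e+08
rate = 9.60e-03 m^3/s


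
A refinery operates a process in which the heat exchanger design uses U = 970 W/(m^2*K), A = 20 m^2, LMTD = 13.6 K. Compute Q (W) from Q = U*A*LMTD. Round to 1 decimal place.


Q = U * A * LMTD
Q = 970 * 20 * 13.6
Q = 263840.0 W


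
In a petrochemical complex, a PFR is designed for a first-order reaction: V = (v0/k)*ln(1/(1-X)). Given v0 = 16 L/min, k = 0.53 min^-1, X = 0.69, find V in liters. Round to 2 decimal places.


V = (v0/k) * ln(1/(1-X))
V = (16/0.53) * ln(1/(1-0.69))
V = 30.188679 * ln(3.225806)
V = 30.188679 * 1.171183
V = 35.36 L


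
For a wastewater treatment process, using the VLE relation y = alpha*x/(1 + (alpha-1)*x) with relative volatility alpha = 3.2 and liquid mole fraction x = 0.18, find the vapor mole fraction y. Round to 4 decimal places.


y = alpha*x / (1 + (alpha-1)*x)
y = 3.2*0.18 / (1 + (3.2-1)*0.18)
y = 0.576 / (1 + 0.396)
y = 0.576 / 1.396
y = 0.4126


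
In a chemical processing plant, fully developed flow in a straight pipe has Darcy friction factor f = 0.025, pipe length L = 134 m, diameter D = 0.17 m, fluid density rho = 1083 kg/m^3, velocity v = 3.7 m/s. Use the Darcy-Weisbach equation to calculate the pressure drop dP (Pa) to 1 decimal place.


dP = f * (L/D) * (rho*v^2/2)
dP = 0.025 * (134/0.17) * (1083*3.7^2/2)
L/D = 788.23529412
rho*v^2/2 = 1083*13.69/2 = 7413.135
dP = 0.025 * 788.23529412 * 7413.135
dP = 146082.4 Pa


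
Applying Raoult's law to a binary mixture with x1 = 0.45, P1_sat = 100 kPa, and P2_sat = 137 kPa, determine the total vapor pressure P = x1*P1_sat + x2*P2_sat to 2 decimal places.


P = x1*P1_sat + x2*P2_sat
x2 = 1 - x1 = 1 - 0.45 = 0.55
P = 0.45*100 + 0.55*137
P = 45.0 + 75.35
P = 120.35 kPa


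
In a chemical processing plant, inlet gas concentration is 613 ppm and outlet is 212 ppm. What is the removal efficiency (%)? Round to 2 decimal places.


Efficiency = (G_in - G_out) / G_in * 100%
Efficiency = (613 - 212) / 613 * 100
Efficiency = 401 / 613 * 100
Efficiency = 65.42%


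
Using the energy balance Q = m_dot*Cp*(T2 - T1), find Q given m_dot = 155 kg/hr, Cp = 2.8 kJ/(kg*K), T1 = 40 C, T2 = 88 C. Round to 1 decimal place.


Q = m_dot * Cp * (T2 - T1)
Q = 155 * 2.8 * (88 - 40)
Q = 155 * 2.8 * 48
Q = 20832.0 kJ/hr


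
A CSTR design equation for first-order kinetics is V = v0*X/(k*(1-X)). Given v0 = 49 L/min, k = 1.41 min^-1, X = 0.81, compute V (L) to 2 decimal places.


V = v0 * X / (k * (1 - X))
V = 49 * 0.81 / (1.41 * (1 - 0.81))
V = 39.69 / (1.41 * 0.19)
V = 39.69 / 0.2679
V = 148.15 L


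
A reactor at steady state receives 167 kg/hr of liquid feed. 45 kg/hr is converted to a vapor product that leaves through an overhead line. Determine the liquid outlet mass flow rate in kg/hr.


Steady-state mass balance on the main outlet: F_out = F_in - F_removed
F_out = 167 - 45
F_out = 122 kg/hr


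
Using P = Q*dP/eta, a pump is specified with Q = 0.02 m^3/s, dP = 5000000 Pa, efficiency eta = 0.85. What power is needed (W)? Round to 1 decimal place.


P = Q * dP / eta
P = 0.02 * 5000000 / 0.85
P = 100000.0 / 0.85
P = 117647.1 W


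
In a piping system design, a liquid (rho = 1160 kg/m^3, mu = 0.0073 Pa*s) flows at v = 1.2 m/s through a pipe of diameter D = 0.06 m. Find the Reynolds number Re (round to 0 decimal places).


Re = rho * v * D / mu
Re = 1160 * 1.2 * 0.06 / 0.0073
Re = 83.52 / 0.0073
Re = 11441


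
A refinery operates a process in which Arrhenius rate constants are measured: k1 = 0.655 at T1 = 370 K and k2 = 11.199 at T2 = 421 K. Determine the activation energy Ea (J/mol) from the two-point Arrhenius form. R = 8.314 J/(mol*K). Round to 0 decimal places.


Ea = R * ln(k2/k1) / (1/T1 - 1/T2)
ln(k2/k1) = ln(11.199/0.655) = 2.8389445
1/T1 - 1/T2 = 1/370 - 1/421 = 0.000327405791
Ea = 8.314 * 2.8389445 / 0.000327405791
Ea = 72091 J/mol


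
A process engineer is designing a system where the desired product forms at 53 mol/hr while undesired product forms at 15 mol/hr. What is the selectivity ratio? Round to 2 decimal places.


S = desired product rate / undesired product rate
S = 53 / 15
S = 3.53


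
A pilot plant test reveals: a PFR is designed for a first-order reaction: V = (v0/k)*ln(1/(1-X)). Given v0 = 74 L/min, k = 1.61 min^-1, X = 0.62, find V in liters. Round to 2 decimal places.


V = (v0/k) * ln(1/(1-X))
V = (74/1.61) * ln(1/(1-0.62))
V = 45.962733 * ln(2.631579)
V = 45.962733 * 0.967584
V = 44.47 L


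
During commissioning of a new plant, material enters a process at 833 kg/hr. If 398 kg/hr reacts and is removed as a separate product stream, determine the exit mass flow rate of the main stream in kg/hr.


Steady-state mass balance on the main outlet: F_out = F_in - F_removed
F_out = 833 - 398
F_out = 435 kg/hr


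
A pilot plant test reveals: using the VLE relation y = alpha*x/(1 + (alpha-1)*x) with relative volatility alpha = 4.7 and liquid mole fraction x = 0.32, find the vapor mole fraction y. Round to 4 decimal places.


y = alpha*x / (1 + (alpha-1)*x)
y = 4.7*0.32 / (1 + (4.7-1)*0.32)
y = 1.504 / (1 + 1.184)
y = 1.504 / 2.184
y = 0.6886


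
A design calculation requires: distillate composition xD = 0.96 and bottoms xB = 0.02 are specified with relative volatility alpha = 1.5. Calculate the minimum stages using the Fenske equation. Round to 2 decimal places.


N_min = ln((xD*(1-xB))/(xB*(1-xD))) / ln(alpha)
Numerator inside ln: 0.9408 / 0.0008 = 1176.0
ln(1176.0) = 7.069874
ln(alpha) = ln(1.5) = 0.405465
N_min = 7.069874 / 0.405465 = 17.44


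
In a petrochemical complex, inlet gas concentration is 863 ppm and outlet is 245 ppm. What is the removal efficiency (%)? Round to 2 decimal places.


Efficiency = (G_in - G_out) / G_in * 100%
Efficiency = (863 - 245) / 863 * 100
Efficiency = 618 / 863 * 100
Efficiency = 71.61%


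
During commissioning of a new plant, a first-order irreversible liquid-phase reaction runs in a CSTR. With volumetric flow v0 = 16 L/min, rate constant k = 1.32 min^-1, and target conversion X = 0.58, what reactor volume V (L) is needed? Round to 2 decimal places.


V = v0 * X / (k * (1 - X))
V = 16 * 0.58 / (1.32 * (1 - 0.58))
V = 9.28 / (1.32 * 0.42)
V = 9.28 / 0.5544
V = 16.74 L


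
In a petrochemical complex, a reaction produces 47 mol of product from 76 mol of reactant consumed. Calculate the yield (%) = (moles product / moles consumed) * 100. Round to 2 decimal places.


Yield = (moles product / moles consumed) * 100%
Yield = (47 / 76) * 100
Yield = 0.6184 * 100
Yield = 61.84%


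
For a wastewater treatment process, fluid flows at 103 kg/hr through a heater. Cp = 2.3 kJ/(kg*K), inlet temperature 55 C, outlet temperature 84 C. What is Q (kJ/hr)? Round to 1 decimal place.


Q = m_dot * Cp * (T2 - T1)
Q = 103 * 2.3 * (84 - 55)
Q = 103 * 2.3 * 29
Q = 6870.1 kJ/hr


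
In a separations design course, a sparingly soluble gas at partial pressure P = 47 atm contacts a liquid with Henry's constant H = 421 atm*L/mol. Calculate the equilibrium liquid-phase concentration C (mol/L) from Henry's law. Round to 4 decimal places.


C = P / H
C = 47 / 421
C = 0.1116 mol/L


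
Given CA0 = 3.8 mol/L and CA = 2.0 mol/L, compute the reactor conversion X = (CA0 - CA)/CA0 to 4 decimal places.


X = (CA0 - CA) / CA0
X = (3.8 - 2.0) / 3.8
X = 1.8 / 3.8
X = 0.4737


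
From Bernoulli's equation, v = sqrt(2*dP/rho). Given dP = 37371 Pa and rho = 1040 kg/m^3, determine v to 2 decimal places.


v = sqrt(2*dP/rho)
v = sqrt(2*37371/1040)
v = sqrt(71.867308)
v = 8.48 m/s


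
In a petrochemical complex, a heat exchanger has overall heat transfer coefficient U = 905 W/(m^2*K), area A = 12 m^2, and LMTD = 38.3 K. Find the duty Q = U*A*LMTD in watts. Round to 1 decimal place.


Q = U * A * LMTD
Q = 905 * 12 * 38.3
Q = 415938.0 W


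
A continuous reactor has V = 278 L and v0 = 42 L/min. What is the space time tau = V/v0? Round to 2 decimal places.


tau = V / v0
tau = 278 / 42
tau = 6.62 min


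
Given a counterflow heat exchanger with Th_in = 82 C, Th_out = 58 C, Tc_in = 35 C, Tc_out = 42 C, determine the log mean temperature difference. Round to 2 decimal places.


dT1 = Th_in - Tc_out = 82 - 42 = 40
dT2 = Th_out - Tc_in = 58 - 35 = 23
LMTD = (dT1 - dT2) / ln(dT1/dT2)
LMTD = (40 - 23) / ln(40/23)
LMTD = 30.72 K


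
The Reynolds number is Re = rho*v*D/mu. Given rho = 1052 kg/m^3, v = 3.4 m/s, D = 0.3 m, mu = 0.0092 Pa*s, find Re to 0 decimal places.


Re = rho * v * D / mu
Re = 1052 * 3.4 * 0.3 / 0.0092
Re = 1073.04 / 0.0092
Re = 116635


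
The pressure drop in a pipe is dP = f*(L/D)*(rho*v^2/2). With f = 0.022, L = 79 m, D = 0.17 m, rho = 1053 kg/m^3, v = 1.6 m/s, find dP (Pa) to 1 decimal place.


dP = f * (L/D) * (rho*v^2/2)
dP = 0.022 * (79/0.17) * (1053*1.6^2/2)
L/D = 464.70588235
rho*v^2/2 = 1053*2.56/2 = 1347.84
dP = 0.022 * 464.70588235 * 1347.84
dP = 13779.7 Pa


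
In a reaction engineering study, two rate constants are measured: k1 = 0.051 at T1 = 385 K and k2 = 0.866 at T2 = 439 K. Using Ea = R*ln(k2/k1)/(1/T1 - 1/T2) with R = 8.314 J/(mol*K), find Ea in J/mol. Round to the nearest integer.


Ea = R * ln(k2/k1) / (1/T1 - 1/T2)
ln(k2/k1) = ln(0.866/0.051) = 2.8320593
1/T1 - 1/T2 = 1/385 - 1/439 = 0.000319498269
Ea = 8.314 * 2.8320593 / 0.000319498269
Ea = 73696 J/mol


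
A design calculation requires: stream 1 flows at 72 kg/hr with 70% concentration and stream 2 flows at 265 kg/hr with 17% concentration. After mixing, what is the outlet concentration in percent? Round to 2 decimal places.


Mass balance on solute: F1*x1 + F2*x2 = F3*x3
F3 = F1 + F2 = 72 + 265 = 337 kg/hr
x3 = (F1*x1 + F2*x2)/F3
x3 = (72*0.7 + 265*0.17) / 337
x3 = 28.32%


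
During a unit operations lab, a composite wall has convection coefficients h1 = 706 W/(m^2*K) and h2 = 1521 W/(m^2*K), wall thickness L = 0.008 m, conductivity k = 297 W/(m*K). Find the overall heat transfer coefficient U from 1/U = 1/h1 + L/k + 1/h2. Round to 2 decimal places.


1/U = 1/h1 + L/k + 1/h2
1/U = 1/706 + 0.008/297 + 1/1521
1/U = 0.0014164306 + 2.6936e-05 + 0.0006574622
1/U = 0.0021008288
U = 476.00 W/(m^2*K)


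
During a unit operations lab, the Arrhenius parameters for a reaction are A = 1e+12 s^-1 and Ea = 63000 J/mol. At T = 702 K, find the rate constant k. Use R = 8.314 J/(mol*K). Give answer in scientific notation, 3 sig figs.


k = A * exp(-Ea/(R*T))
k = 1e+12 * exp(-63000 / (8.314 * 702))
k = 1e+12 * exp(-10.794273)
k = 2.05e+07


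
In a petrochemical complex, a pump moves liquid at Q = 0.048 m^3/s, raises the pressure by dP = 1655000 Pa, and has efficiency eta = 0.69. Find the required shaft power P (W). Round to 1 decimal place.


P = Q * dP / eta
P = 0.048 * 1655000 / 0.69
P = 79440.0 / 0.69
P = 115130.4 W


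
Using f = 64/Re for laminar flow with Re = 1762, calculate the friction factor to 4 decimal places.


f = 64 / Re
f = 64 / 1762
f = 0.0363


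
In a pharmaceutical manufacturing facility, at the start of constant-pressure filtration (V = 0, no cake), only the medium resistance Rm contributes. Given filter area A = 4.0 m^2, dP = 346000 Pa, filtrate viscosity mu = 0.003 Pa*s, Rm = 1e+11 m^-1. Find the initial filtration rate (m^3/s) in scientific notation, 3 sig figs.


rate = A * dP / (mu * Rm)
rate = 4.0 * 346000 / (0.003 * 1e+11)
rate = 1384000.0 / 3.000e+08
rate = 4.61e-03 m^3/s


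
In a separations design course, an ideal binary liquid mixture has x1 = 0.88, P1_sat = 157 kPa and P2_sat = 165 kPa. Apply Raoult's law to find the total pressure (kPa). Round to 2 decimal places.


P = x1*P1_sat + x2*P2_sat
x2 = 1 - x1 = 1 - 0.88 = 0.12
P = 0.88*157 + 0.12*165
P = 138.16 + 19.8
P = 157.96 kPa


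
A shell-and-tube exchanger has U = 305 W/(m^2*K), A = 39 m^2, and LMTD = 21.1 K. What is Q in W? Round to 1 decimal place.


Q = U * A * LMTD
Q = 305 * 39 * 21.1
Q = 250984.5 W


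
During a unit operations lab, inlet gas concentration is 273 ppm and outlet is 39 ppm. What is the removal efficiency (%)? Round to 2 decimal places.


Efficiency = (G_in - G_out) / G_in * 100%
Efficiency = (273 - 39) / 273 * 100
Efficiency = 234 / 273 * 100
Efficiency = 85.71%


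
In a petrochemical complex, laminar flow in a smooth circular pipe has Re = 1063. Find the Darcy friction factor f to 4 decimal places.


f = 64 / Re
f = 64 / 1063
f = 0.0602


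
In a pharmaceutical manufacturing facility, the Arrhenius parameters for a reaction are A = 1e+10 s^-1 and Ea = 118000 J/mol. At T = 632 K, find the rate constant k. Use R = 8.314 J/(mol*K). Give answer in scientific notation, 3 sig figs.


k = A * exp(-Ea/(R*T))
k = 1e+10 * exp(-118000 / (8.314 * 632))
k = 1e+10 * exp(-22.457164)
k = 1.77e+00


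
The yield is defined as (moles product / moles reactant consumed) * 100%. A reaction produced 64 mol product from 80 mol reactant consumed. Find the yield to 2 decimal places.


Yield = (moles product / moles consumed) * 100%
Yield = (64 / 80) * 100
Yield = 0.8 * 100
Yield = 80.00%


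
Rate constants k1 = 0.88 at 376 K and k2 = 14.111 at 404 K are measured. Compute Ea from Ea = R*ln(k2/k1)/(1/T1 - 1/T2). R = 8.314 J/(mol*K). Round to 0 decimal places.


Ea = R * ln(k2/k1) / (1/T1 - 1/T2)
ln(k2/k1) = ln(14.111/0.88) = 2.774788
1/T1 - 1/T2 = 1/376 - 1/404 = 0.000184326943
Ea = 8.314 * 2.774788 / 0.000184326943
Ea = 125156 J/mol


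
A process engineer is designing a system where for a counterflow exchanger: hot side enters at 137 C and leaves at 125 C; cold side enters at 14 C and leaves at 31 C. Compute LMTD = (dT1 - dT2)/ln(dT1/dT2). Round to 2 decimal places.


dT1 = Th_in - Tc_out = 137 - 31 = 106
dT2 = Th_out - Tc_in = 125 - 14 = 111
LMTD = (dT1 - dT2) / ln(dT1/dT2)
LMTD = (106 - 111) / ln(106/111)
LMTD = 108.48 K


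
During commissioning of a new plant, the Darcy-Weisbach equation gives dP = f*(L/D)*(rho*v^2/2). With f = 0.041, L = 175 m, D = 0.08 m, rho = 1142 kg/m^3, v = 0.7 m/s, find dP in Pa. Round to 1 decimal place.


dP = f * (L/D) * (rho*v^2/2)
dP = 0.041 * (175/0.08) * (1142*0.7^2/2)
L/D = 2187.5
rho*v^2/2 = 1142*0.49/2 = 279.79
dP = 0.041 * 2187.5 * 279.79
dP = 25093.7 Pa


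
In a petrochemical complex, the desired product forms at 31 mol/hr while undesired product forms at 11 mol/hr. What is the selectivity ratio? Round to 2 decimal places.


S = desired product rate / undesired product rate
S = 31 / 11
S = 2.82


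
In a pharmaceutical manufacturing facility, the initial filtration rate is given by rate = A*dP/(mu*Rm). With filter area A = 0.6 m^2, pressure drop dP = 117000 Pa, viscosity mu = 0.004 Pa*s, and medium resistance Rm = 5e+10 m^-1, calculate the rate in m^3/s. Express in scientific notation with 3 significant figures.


rate = A * dP / (mu * Rm)
rate = 0.6 * 117000 / (0.004 * 5e+10)
rate = 70200.0 / 2.000e+08
rate = 3.51e-04 m^3/s


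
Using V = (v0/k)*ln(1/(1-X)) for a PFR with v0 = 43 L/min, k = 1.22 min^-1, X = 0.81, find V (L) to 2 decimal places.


V = (v0/k) * ln(1/(1-X))
V = (43/1.22) * ln(1/(1-0.81))
V = 35.245902 * ln(5.263158)
V = 35.245902 * 1.660731
V = 58.53 L


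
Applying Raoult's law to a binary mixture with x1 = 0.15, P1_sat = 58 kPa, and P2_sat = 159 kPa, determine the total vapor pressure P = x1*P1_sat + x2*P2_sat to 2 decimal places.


P = x1*P1_sat + x2*P2_sat
x2 = 1 - x1 = 1 - 0.15 = 0.85
P = 0.15*58 + 0.85*159
P = 8.7 + 135.15
P = 143.85 kPa


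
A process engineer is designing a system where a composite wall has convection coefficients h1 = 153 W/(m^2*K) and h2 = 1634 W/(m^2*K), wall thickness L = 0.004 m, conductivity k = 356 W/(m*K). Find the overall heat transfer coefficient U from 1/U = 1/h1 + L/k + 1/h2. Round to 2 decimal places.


1/U = 1/h1 + L/k + 1/h2
1/U = 1/153 + 0.004/356 + 1/1634
1/U = 0.0065359477 + 1.1236e-05 + 0.0006119951
1/U = 0.0071591788
U = 139.68 W/(m^2*K)


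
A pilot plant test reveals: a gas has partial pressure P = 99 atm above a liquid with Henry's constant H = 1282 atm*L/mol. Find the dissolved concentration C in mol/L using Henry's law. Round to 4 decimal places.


C = P / H
C = 99 / 1282
C = 0.0772 mol/L


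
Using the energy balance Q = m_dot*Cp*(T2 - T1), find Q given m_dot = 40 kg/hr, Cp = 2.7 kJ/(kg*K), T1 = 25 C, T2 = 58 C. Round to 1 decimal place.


Q = m_dot * Cp * (T2 - T1)
Q = 40 * 2.7 * (58 - 25)
Q = 40 * 2.7 * 33
Q = 3564.0 kJ/hr


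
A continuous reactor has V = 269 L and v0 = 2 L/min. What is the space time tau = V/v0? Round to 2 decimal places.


tau = V / v0
tau = 269 / 2
tau = 134.50 min


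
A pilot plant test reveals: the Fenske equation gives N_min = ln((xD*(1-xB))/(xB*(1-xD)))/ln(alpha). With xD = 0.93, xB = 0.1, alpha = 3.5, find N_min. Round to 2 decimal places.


N_min = ln((xD*(1-xB))/(xB*(1-xD))) / ln(alpha)
Numerator inside ln: 0.837 / 0.007 = 119.571429
ln(119.571429) = 4.783914
ln(alpha) = ln(3.5) = 1.252763
N_min = 4.783914 / 1.252763 = 3.82


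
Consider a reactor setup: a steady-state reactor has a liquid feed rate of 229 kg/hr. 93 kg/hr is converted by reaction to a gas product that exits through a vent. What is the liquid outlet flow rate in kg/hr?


Steady-state mass balance on the main outlet: F_out = F_in - F_removed
F_out = 229 - 93
F_out = 136 kg/hr


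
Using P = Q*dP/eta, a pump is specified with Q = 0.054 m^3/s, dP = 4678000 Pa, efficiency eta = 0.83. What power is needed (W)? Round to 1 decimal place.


P = Q * dP / eta
P = 0.054 * 4678000 / 0.83
P = 252612.0 / 0.83
P = 304351.8 W


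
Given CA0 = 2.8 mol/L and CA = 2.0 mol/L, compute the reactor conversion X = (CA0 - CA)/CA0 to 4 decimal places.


X = (CA0 - CA) / CA0
X = (2.8 - 2.0) / 2.8
X = 0.8 / 2.8
X = 0.2857


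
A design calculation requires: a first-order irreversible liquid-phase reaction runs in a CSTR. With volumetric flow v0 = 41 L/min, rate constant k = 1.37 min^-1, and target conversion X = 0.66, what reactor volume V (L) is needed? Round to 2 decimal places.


V = v0 * X / (k * (1 - X))
V = 41 * 0.66 / (1.37 * (1 - 0.66))
V = 27.06 / (1.37 * 0.34)
V = 27.06 / 0.4658
V = 58.09 L


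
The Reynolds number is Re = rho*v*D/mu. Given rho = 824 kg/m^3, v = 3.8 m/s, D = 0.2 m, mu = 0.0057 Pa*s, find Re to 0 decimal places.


Re = rho * v * D / mu
Re = 824 * 3.8 * 0.2 / 0.0057
Re = 626.24 / 0.0057
Re = 109867


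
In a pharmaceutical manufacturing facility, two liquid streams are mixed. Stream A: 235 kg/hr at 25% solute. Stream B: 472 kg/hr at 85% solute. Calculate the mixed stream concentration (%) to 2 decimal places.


Mass balance on solute: F1*x1 + F2*x2 = F3*x3
F3 = F1 + F2 = 235 + 472 = 707 kg/hr
x3 = (F1*x1 + F2*x2)/F3
x3 = (235*0.25 + 472*0.85) / 707
x3 = 65.06%


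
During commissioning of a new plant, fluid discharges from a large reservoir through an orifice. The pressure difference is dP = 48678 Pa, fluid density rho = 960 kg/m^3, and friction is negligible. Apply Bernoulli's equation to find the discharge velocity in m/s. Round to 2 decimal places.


v = sqrt(2*dP/rho)
v = sqrt(2*48678/960)
v = sqrt(101.4125)
v = 10.07 m/s


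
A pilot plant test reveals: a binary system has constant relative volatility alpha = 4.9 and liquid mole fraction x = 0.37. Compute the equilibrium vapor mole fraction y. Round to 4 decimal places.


y = alpha*x / (1 + (alpha-1)*x)
y = 4.9*0.37 / (1 + (4.9-1)*0.37)
y = 1.813 / (1 + 1.443)
y = 1.813 / 2.443
y = 0.7421


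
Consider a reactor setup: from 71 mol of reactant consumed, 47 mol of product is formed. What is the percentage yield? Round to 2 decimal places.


Yield = (moles product / moles consumed) * 100%
Yield = (47 / 71) * 100
Yield = 0.662 * 100
Yield = 66.20%


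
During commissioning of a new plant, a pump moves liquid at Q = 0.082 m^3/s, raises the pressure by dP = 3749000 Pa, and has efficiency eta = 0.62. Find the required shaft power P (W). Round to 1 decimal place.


P = Q * dP / eta
P = 0.082 * 3749000 / 0.62
P = 307418.0 / 0.62
P = 495835.5 W


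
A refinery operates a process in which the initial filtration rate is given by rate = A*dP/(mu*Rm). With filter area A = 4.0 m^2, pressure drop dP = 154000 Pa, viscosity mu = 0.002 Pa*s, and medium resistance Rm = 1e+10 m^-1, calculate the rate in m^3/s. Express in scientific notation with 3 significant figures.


rate = A * dP / (mu * Rm)
rate = 4.0 * 154000 / (0.002 * 1e+10)
rate = 616000.0 / 2.000e+07
rate = 3.08e-02 m^3/s


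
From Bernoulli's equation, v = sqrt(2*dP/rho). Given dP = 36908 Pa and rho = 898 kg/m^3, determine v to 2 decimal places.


v = sqrt(2*dP/rho)
v = sqrt(2*36908/898)
v = sqrt(82.200445)
v = 9.07 m/s


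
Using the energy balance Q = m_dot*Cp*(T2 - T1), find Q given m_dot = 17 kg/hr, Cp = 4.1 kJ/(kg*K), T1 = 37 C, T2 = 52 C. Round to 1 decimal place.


Q = m_dot * Cp * (T2 - T1)
Q = 17 * 4.1 * (52 - 37)
Q = 17 * 4.1 * 15
Q = 1045.5 kJ/hr


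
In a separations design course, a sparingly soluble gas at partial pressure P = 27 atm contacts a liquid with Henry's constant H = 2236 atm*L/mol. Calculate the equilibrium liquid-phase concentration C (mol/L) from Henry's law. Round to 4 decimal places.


C = P / H
C = 27 / 2236
C = 0.0121 mol/L


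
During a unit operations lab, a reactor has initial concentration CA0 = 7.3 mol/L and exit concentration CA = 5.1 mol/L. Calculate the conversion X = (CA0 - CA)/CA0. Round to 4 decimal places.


X = (CA0 - CA) / CA0
X = (7.3 - 5.1) / 7.3
X = 2.2 / 7.3
X = 0.3014


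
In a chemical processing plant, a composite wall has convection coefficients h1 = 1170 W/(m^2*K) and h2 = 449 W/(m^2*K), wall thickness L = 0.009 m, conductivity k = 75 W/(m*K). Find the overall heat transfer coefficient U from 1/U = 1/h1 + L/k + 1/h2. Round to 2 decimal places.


1/U = 1/h1 + L/k + 1/h2
1/U = 1/1170 + 0.009/75 + 1/449
1/U = 0.0008547009 + 0.00012 + 0.0022271715
1/U = 0.0032018724
U = 312.32 W/(m^2*K)


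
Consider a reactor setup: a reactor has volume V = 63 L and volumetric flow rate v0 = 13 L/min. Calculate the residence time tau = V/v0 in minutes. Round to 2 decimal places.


tau = V / v0
tau = 63 / 13
tau = 4.85 min


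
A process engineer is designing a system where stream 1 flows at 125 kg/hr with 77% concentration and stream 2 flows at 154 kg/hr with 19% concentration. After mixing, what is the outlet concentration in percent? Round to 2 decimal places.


Mass balance on solute: F1*x1 + F2*x2 = F3*x3
F3 = F1 + F2 = 125 + 154 = 279 kg/hr
x3 = (F1*x1 + F2*x2)/F3
x3 = (125*0.77 + 154*0.19) / 279
x3 = 44.99%


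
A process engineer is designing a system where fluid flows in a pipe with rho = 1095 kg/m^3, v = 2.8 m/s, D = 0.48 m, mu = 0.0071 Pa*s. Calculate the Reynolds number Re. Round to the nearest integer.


Re = rho * v * D / mu
Re = 1095 * 2.8 * 0.48 / 0.0071
Re = 1471.68 / 0.0071
Re = 207279


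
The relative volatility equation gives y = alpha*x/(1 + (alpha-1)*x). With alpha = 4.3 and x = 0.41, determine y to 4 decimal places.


y = alpha*x / (1 + (alpha-1)*x)
y = 4.3*0.41 / (1 + (4.3-1)*0.41)
y = 1.763 / (1 + 1.353)
y = 1.763 / 2.353
y = 0.7493


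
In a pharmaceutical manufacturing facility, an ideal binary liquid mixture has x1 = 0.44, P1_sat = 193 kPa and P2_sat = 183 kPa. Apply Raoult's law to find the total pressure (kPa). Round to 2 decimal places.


P = x1*P1_sat + x2*P2_sat
x2 = 1 - x1 = 1 - 0.44 = 0.56
P = 0.44*193 + 0.56*183
P = 84.92 + 102.48
P = 187.40 kPa


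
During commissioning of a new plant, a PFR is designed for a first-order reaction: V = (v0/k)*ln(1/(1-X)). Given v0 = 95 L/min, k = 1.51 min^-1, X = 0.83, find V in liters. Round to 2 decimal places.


V = (v0/k) * ln(1/(1-X))
V = (95/1.51) * ln(1/(1-0.83))
V = 62.913907 * ln(5.882353)
V = 62.913907 * 1.771957
V = 111.48 L


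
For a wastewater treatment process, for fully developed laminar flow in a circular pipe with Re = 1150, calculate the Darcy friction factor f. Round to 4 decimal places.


f = 64 / Re
f = 64 / 1150
f = 0.0557


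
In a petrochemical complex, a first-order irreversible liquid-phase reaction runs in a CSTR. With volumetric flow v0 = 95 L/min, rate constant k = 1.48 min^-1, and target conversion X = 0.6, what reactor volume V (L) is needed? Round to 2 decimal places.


V = v0 * X / (k * (1 - X))
V = 95 * 0.6 / (1.48 * (1 - 0.6))
V = 57.0 / (1.48 * 0.4)
V = 57.0 / 0.592
V = 96.28 L


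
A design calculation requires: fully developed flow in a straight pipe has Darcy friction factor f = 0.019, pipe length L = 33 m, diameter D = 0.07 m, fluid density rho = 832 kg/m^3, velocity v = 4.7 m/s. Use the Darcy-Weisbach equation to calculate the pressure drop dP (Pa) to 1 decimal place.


dP = f * (L/D) * (rho*v^2/2)
dP = 0.019 * (33/0.07) * (832*4.7^2/2)
L/D = 471.42857143
rho*v^2/2 = 832*22.09/2 = 9189.44
dP = 0.019 * 471.42857143 * 9189.44
dP = 82311.1 Pa


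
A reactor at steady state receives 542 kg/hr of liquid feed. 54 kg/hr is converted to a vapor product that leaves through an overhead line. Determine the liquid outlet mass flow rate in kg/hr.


Steady-state mass balance on the main outlet: F_out = F_in - F_removed
F_out = 542 - 54
F_out = 488 kg/hr


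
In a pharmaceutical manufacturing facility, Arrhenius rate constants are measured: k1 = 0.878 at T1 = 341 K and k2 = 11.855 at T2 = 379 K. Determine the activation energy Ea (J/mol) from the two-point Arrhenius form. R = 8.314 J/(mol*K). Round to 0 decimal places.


Ea = R * ln(k2/k1) / (1/T1 - 1/T2)
ln(k2/k1) = ln(11.855/0.878) = 2.6028584
1/T1 - 1/T2 = 1/341 - 1/379 = 0.000294028892
Ea = 8.314 * 2.6028584 / 0.000294028892
Ea = 73599 J/mol


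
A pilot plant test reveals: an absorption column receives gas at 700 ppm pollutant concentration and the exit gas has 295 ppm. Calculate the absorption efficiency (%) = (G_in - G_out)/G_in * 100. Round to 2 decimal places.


Efficiency = (G_in - G_out) / G_in * 100%
Efficiency = (700 - 295) / 700 * 100
Efficiency = 405 / 700 * 100
Efficiency = 57.86%


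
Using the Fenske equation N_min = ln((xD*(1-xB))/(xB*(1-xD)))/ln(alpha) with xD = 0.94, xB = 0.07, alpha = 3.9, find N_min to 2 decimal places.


N_min = ln((xD*(1-xB))/(xB*(1-xD))) / ln(alpha)
Numerator inside ln: 0.8742 / 0.0042 = 208.142857
ln(208.142857) = 5.338225
ln(alpha) = ln(3.9) = 1.360977
N_min = 5.338225 / 1.360977 = 3.92


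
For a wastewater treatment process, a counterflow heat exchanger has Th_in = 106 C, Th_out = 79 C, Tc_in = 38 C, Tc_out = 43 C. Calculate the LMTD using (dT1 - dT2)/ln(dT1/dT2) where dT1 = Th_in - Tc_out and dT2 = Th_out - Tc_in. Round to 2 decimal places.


dT1 = Th_in - Tc_out = 106 - 43 = 63
dT2 = Th_out - Tc_in = 79 - 38 = 41
LMTD = (dT1 - dT2) / ln(dT1/dT2)
LMTD = (63 - 41) / ln(63/41)
LMTD = 51.21 K


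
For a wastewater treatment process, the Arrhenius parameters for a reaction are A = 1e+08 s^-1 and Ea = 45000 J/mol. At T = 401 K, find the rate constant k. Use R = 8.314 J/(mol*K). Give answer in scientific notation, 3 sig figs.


k = A * exp(-Ea/(R*T))
k = 1e+08 * exp(-45000 / (8.314 * 401))
k = 1e+08 * exp(-13.497649)
k = 1.37e+02


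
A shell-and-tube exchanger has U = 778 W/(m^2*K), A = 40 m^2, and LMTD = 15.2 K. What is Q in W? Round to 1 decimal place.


Q = U * A * LMTD
Q = 778 * 40 * 15.2
Q = 473024.0 W


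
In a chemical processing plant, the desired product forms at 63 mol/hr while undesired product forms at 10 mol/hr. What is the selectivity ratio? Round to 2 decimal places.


S = desired product rate / undesired product rate
S = 63 / 10
S = 6.30


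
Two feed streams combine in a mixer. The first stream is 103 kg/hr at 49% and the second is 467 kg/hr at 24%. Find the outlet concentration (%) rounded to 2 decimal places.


Mass balance on solute: F1*x1 + F2*x2 = F3*x3
F3 = F1 + F2 = 103 + 467 = 570 kg/hr
x3 = (F1*x1 + F2*x2)/F3
x3 = (103*0.49 + 467*0.24) / 570
x3 = 28.52%


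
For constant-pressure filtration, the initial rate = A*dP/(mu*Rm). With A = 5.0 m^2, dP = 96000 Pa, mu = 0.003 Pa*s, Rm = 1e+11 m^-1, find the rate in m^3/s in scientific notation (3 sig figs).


rate = A * dP / (mu * Rm)
rate = 5.0 * 96000 / (0.003 * 1e+11)
rate = 480000.0 / 3.000e+08
rate = 1.60e-03 m^3/s


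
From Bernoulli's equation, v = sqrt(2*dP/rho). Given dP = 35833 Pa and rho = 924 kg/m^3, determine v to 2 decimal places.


v = sqrt(2*dP/rho)
v = sqrt(2*35833/924)
v = sqrt(77.560606)
v = 8.81 m/s


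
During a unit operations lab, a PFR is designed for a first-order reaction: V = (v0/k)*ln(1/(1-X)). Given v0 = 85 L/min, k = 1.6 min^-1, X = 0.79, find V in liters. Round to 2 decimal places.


V = (v0/k) * ln(1/(1-X))
V = (85/1.6) * ln(1/(1-0.79))
V = 53.125 * ln(4.761905)
V = 53.125 * 1.560648
V = 82.91 L


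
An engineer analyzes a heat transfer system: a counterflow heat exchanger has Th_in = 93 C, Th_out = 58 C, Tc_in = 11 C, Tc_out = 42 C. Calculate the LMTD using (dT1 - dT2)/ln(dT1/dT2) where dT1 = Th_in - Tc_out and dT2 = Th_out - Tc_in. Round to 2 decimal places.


dT1 = Th_in - Tc_out = 93 - 42 = 51
dT2 = Th_out - Tc_in = 58 - 11 = 47
LMTD = (dT1 - dT2) / ln(dT1/dT2)
LMTD = (51 - 47) / ln(51/47)
LMTD = 48.97 K


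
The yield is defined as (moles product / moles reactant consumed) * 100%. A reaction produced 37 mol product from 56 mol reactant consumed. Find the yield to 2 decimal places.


Yield = (moles product / moles consumed) * 100%
Yield = (37 / 56) * 100
Yield = 0.6607 * 100
Yield = 66.07%


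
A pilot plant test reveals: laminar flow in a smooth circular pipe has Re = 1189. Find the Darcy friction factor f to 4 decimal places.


f = 64 / Re
f = 64 / 1189
f = 0.0538


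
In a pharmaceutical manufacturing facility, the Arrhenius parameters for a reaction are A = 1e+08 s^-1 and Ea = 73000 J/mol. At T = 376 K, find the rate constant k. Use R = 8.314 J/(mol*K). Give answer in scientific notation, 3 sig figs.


k = A * exp(-Ea/(R*T))
k = 1e+08 * exp(-73000 / (8.314 * 376))
k = 1e+08 * exp(-23.352049)
k = 7.22e-03


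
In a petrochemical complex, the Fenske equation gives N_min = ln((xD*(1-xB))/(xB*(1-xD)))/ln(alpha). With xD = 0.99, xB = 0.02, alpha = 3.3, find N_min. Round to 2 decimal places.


N_min = ln((xD*(1-xB))/(xB*(1-xD))) / ln(alpha)
Numerator inside ln: 0.9702 / 0.0002 = 4851.0
ln(4851.0) = 8.48694
ln(alpha) = ln(3.3) = 1.193922
N_min = 8.48694 / 1.193922 = 7.11


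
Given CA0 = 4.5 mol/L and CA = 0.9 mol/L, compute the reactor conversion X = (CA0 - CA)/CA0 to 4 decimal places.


X = (CA0 - CA) / CA0
X = (4.5 - 0.9) / 4.5
X = 3.6 / 4.5
X = 0.8000


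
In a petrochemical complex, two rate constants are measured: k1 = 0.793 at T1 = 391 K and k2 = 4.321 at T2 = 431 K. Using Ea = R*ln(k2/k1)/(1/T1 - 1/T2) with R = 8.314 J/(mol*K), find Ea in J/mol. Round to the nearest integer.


Ea = R * ln(k2/k1) / (1/T1 - 1/T2)
ln(k2/k1) = ln(4.321/0.793) = 1.6954189
1/T1 - 1/T2 = 1/391 - 1/431 = 0.000237359142
Ea = 8.314 * 1.6954189 / 0.000237359142
Ea = 59386 J/mol


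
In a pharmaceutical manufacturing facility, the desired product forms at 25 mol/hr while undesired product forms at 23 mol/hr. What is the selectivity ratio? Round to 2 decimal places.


S = desired product rate / undesired product rate
S = 25 / 23
S = 1.09


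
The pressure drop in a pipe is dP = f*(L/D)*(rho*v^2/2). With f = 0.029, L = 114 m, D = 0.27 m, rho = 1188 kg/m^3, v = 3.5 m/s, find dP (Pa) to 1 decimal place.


dP = f * (L/D) * (rho*v^2/2)
dP = 0.029 * (114/0.27) * (1188*3.5^2/2)
L/D = 422.22222222
rho*v^2/2 = 1188*12.25/2 = 7276.5
dP = 0.029 * 422.22222222 * 7276.5
dP = 89096.7 Pa


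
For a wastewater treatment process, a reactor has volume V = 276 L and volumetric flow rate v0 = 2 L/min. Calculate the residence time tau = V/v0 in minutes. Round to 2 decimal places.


tau = V / v0
tau = 276 / 2
tau = 138.00 min


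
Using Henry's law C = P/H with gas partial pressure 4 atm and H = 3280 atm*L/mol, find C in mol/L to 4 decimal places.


C = P / H
C = 4 / 3280
C = 0.0012 mol/L


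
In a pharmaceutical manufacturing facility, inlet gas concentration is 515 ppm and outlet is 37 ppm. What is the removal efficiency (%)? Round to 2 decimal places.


Efficiency = (G_in - G_out) / G_in * 100%
Efficiency = (515 - 37) / 515 * 100
Efficiency = 478 / 515 * 100
Efficiency = 92.82%
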